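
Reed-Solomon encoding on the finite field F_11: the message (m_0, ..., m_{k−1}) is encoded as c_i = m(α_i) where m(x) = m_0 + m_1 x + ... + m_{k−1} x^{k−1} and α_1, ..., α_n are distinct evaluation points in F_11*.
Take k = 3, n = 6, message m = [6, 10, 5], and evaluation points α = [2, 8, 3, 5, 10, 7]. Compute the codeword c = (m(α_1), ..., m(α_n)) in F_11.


c = [2, 10, 4, 5, 1, 2]

Message polynomial: m(x) = 6 + 10·x + 5·x^2 (mod 11).
For each evaluation point α_i, compute m(α_i) mod 11:
  α_1 = 2: Horner steps 5 → 9 → 2, so m(2) = 2.
  α_2 = 8: Horner steps 5 → 6 → 10, so m(8) = 10.
  α_3 = 3: Horner steps 5 → 3 → 4, so m(3) = 4.
  α_4 = 5: Horner steps 5 → 2 → 5, so m(5) = 5.
  α_5 = 10: Horner steps 5 → 5 → 1, so m(10) = 1.
  α_6 = 7: Horner steps 5 → 1 → 2, so m(7) = 2.
Codeword c = [2, 10, 4, 5, 1, 2] ∈ F_11^6.


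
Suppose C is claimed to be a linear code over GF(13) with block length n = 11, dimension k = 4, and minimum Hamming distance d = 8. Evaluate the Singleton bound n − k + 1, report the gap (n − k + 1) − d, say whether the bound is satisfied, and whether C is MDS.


Singleton RHS = n − k + 1 = 8, slack = 0, bound satisfied, MDS.

Singleton bound: d ≤ n − k + 1.
Here n = 11, k = 4, so n − k + 1 = 8.
Given d = 8, check d ≤ 8: YES.
Slack = (n − k + 1) − d = 0.
The code is MDS (slack = 0).
Description: the claimed parameters are [11, 4, 8]_13; such a code would be MDS (meets Singleton bound).


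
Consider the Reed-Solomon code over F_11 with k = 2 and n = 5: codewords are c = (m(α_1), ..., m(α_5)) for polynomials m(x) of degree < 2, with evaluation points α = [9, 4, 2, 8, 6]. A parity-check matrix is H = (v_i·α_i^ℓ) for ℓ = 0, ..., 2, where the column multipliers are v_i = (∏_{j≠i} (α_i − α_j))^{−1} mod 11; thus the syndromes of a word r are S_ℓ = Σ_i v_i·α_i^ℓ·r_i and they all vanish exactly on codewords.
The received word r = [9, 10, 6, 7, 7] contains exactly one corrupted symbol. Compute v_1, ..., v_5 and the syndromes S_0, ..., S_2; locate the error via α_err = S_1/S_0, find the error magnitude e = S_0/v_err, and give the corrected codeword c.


S = (1, 6, 3), error at position 5, error magnitude e = 4, c = [9, 10, 6, 7, 3].

Step 1: column multipliers v_i = (∏_{j≠i}(α_i − α_j))^{−1} mod 11.
  i = 1 (α = 9): (9−4)(9−2)(9−8)(9−6) = 5·7·1·3 = 105 ≡ 6, so v_1 = 6^{−1} = 2 (mod 11).
  i = 2 (α = 4): (4−9)(4−2)(4−8)(4−6) = (−5)·2·(−4)·(−2) = −80 ≡ 8, so v_2 = 8^{−1} = 7 (mod 11).
  i = 3 (α = 2): (2−9)(2−4)(2−8)(2−6) = (−7)·(−2)·(−6)·(−4) = 336 ≡ 6, so v_3 = 6^{−1} = 2 (mod 11).
  i = 4 (α = 8): (8−9)(8−4)(8−2)(8−6) = (−1)·4·6·2 = −48 ≡ 7, so v_4 = 7^{−1} = 8 (mod 11).
  i = 5 (α = 6): (6−9)(6−4)(6−2)(6−8) = (−3)·2·4·(−2) = 48 ≡ 4, so v_5 = 4^{−1} = 3 (mod 11).
  v = [2, 7, 2, 8, 3].
Step 2: syndromes of r = [9, 10, 6, 7, 7] (all sums mod 11).
  S_0 = Σ v_i r_i = 2·9 + 7·10 + 2·6 + 8·7 + 3·7 = 177 ≡ 1.
  S_1 = Σ v_i α_i r_i = 2·9·9 + 7·4·10 + 2·2·6 + 8·8·7 + 3·6·7 = 1040 ≡ 6.
  α_i^2 mod 11 = [4, 5, 4, 9, 3].
  S_2 = Σ v_i α_i^2 r_i = 2·4·9 + 7·5·10 + 2·4·6 + 8·9·7 + 3·3·7 = 1037 ≡ 3.
  S = (1, 6, 3) ≠ 0, so r is not a codeword (an error is present).
Step 3: locate the error. For a single error e at position i, S_ℓ = v_i·e·α_i^ℓ, so α_err = S_1/S_0.
  S_0^{−1} = 1^{−1} = 1 (mod 11), so α_err = 6·1 = 6 ≡ 6 = α_5. Error position i = 5.
  Consistency check: S_2/S_1 = 3·2 = 6 ≡ 6 = α_err ✓ (single-error assumption holds).
Step 4: error magnitude e = S_0/v_5 = S_0·∏_{j≠5}(α_5 − α_j) = 1·4 = 4 ≡ 4 (mod 11).
Step 5: correct position 5: c_5 = r_5 − e = 7 − 4 ≡ 3 (mod 11). Hence c = [9, 10, 6, 7, 3].
  Check: interpolating c through the α_i gives m(x) = 2 + 2·x (degree < 2) with m(α_i) = c_i for every i, so c is indeed a codeword.


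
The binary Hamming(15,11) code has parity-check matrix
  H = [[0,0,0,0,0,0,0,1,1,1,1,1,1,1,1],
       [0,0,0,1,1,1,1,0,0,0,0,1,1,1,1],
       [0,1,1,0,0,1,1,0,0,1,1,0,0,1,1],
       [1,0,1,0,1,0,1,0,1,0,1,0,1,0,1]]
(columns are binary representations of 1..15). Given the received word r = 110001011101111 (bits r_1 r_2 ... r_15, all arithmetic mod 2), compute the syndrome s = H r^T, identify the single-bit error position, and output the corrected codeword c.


s = (1, 1, 1, 0)^T, error position = 14, corrected codeword c = 110001011101101

Compute s = H r^T mod 2 one row at a time:
  s_1 = 1 + 1 + 1 + 0 + 1 + 1 + 1 + 1 = 7 ≡ 1 (mod 2).
  s_2 = 0 + 0 + 1 + 0 + 1 + 1 + 1 + 1 = 5 ≡ 1 (mod 2).
  s_3 = 1 + 0 + 1 + 0 + 1 + 0 + 1 + 1 = 5 ≡ 1 (mod 2).
  s_4 = 1 + 0 + 0 + 0 + 1 + 0 + 1 + 1 = 4 ≡ 0 (mod 2).
s = (1, 1, 1, 0)^T — this equals column 14 of H (binary 1110), so error is at position 14.
Correct: flip bit 14 of r = 110001011101111 to get c = 110001011101101.


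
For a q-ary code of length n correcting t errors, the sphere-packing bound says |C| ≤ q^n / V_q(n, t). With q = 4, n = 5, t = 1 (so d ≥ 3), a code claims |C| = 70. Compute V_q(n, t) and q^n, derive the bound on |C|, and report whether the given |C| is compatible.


V_q(n, t) = 16, q^n = 1024, Hamming bound = 64, |C| = 70 > bound (violated).

Step 1: Compute V_q(n, t) = Σ_{j=0}^1 C(n, j) (q−1)^j.
  j = 0: C(5,0)·(3)^0 = 1·1 = 1.
  j = 1: C(5,1)·(3)^1 = 5·3 = 15.
  V_q(n, t) = 1 + 15 = 16.
Step 2: q^n = 4^5 = 1024.
Step 3: Hamming bound ⌊q^n / V_q(n,t)⌋ = ⌊1024/16⌋ = 64.
Step 4: Compare |C| = 70 to 64: violated.
The claimed |C| lies above the Hamming bound, so no 4-ary code of length 5 with d ≥ 3 can have 70 codewords.


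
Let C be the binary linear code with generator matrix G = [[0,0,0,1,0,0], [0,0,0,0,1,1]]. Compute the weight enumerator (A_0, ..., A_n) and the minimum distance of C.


Weight distribution: A_0 = 1, A_1 = 1, A_2 = 1, A_3 = 1. Minimum distance d = 1.

Enumerate all 2^2 = 4 messages m ∈ F_2^2.
For each, compute codeword c = mG in F_2^6, then tally its weight.
  m = 00 → c = 000000, weight = 0.
  m = 10 → c = 000100, weight = 1.
  m = 01 → c = 000011, weight = 2.
  m = 11 → c = 000111, weight = 3.
Tally weights:
  weight 0: 1 codewords.
  weight 1: 1 codewords.
  weight 2: 1 codewords.
  weight 3: 1 codewords.
Minimum distance d = smallest w > 0 with A_w > 0 = 1.
Sanity: Σ A_w = 4 = 2^2 = 4 ✓.


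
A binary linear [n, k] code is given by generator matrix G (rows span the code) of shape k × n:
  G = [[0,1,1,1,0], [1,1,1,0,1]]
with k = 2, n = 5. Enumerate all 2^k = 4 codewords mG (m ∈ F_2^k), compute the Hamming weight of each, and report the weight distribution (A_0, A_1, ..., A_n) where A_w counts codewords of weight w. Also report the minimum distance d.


Weight distribution: A_0 = 1, A_3 = 2, A_4 = 1. Minimum distance d = 3.

Enumerate all 2^2 = 4 messages m ∈ F_2^2.
For each, compute codeword c = mG in F_2^5, then tally its weight.
  m = 00 → c = 00000, weight = 0.
  m = 10 → c = 01110, weight = 3.
  m = 01 → c = 11101, weight = 4.
  m = 11 → c = 10011, weight = 3.
Tally weights:
  weight 0: 1 codewords.
  weight 3: 2 codewords.
  weight 4: 1 codewords.
Minimum distance d = smallest w > 0 with A_w > 0 = 3.
Sanity: Σ A_w = 4 = 2^2 = 4 ✓.


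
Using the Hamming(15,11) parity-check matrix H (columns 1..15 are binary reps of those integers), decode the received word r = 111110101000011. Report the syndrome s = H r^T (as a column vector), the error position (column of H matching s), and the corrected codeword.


s = (1, 1, 1, 0)^T, error position = 14, corrected codeword c = 111110101000001

Compute s = H r^T mod 2 one row at a time:
  s_1 = 0 + 1 + 0 + 0 + 0 + 0 + 1 + 1 = 3 ≡ 1 (mod 2).
  s_2 = 1 + 1 + 0 + 1 + 0 + 0 + 1 + 1 = 5 ≡ 1 (mod 2).
  s_3 = 1 + 1 + 0 + 1 + 0 + 0 + 1 + 1 = 5 ≡ 1 (mod 2).
  s_4 = 1 + 1 + 1 + 1 + 1 + 0 + 0 + 1 = 6 ≡ 0 (mod 2).
s = (1, 1, 1, 0)^T — this equals column 14 of H (binary 1110), so error is at position 14.
Correct: flip bit 14 of r = 111110101000011 to get c = 111110101000001.


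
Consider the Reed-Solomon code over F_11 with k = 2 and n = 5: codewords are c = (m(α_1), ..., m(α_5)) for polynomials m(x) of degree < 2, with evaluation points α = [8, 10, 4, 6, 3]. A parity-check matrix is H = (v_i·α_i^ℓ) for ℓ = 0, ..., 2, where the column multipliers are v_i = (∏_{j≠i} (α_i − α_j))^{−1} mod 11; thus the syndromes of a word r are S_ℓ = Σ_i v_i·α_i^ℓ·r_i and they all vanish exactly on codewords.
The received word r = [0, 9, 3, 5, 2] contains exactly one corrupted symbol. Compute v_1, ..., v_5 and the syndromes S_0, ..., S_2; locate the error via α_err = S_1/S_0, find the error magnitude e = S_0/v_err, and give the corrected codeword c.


S = (6, 4, 10), error at position 1, error magnitude e = 4, c = [7, 9, 3, 5, 2].

Step 1: column multipliers v_i = (∏_{j≠i}(α_i − α_j))^{−1} mod 11.
  i = 1 (α = 8): (8−10)(8−4)(8−6)(8−3) = (−2)·4·2·5 = −80 ≡ 8, so v_1 = 8^{−1} = 7 (mod 11).
  i = 2 (α = 10): (10−8)(10−4)(10−6)(10−3) = 2·6·4·7 = 336 ≡ 6, so v_2 = 6^{−1} = 2 (mod 11).
  i = 3 (α = 4): (4−8)(4−10)(4−6)(4−3) = (−4)·(−6)·(−2)·1 = −48 ≡ 7, so v_3 = 7^{−1} = 8 (mod 11).
  i = 4 (α = 6): (6−8)(6−10)(6−4)(6−3) = (−2)·(−4)·2·3 = 48 ≡ 4, so v_4 = 4^{−1} = 3 (mod 11).
  i = 5 (α = 3): (3−8)(3−10)(3−4)(3−6) = (−5)·(−7)·(−1)·(−3) = 105 ≡ 6, so v_5 = 6^{−1} = 2 (mod 11).
  v = [7, 2, 8, 3, 2].
Step 2: syndromes of r = [0, 9, 3, 5, 2] (all sums mod 11).
  S_0 = Σ v_i r_i = 7·0 + 2·9 + 8·3 + 3·5 + 2·2 = 61 ≡ 6.
  S_1 = Σ v_i α_i r_i = 7·8·0 + 2·10·9 + 8·4·3 + 3·6·5 + 2·3·2 = 378 ≡ 4.
  α_i^2 mod 11 = [9, 1, 5, 3, 9].
  S_2 = Σ v_i α_i^2 r_i = 7·9·0 + 2·1·9 + 8·5·3 + 3·3·5 + 2·9·2 = 219 ≡ 10.
  S = (6, 4, 10) ≠ 0, so r is not a codeword (an error is present).
Step 3: locate the error. For a single error e at position i, S_ℓ = v_i·e·α_i^ℓ, so α_err = S_1/S_0.
  S_0^{−1} = 6^{−1} = 2 (mod 11), so α_err = 4·2 = 8 ≡ 8 = α_1. Error position i = 1.
  Consistency check: S_2/S_1 = 10·3 = 30 ≡ 8 = α_err ✓ (single-error assumption holds).
Step 4: error magnitude e = S_0/v_1 = S_0·∏_{j≠1}(α_1 − α_j) = 6·8 = 48 ≡ 4 (mod 11).
Step 5: correct position 1: c_1 = r_1 − e = 0 − 4 ≡ 7 (mod 11). Hence c = [7, 9, 3, 5, 2].
  Check: interpolating c through the α_i gives m(x) = 10 + 1·x (degree < 2) with m(α_i) = c_i for every i, so c is indeed a codeword.


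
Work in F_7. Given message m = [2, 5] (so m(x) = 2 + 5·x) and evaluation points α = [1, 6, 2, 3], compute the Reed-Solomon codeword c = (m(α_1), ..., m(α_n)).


c = [0, 4, 5, 3]

Message polynomial: m(x) = 2 + 5·x (mod 7).
For each evaluation point α_i, compute m(α_i) mod 7:
  α_1 = 1: Horner steps 5 → 0, so m(1) = 0.
  α_2 = 6: Horner steps 5 → 4, so m(6) = 4.
  α_3 = 2: Horner steps 5 → 5, so m(2) = 5.
  α_4 = 3: Horner steps 5 → 3, so m(3) = 3.
Codeword c = [0, 4, 5, 3] ∈ F_7^4.


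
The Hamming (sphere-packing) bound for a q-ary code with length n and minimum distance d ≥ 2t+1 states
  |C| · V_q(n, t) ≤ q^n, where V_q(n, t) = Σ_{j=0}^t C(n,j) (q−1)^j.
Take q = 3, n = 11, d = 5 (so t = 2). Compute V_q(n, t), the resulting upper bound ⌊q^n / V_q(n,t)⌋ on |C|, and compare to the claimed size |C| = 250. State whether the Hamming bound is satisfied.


V_q(n, t) = 243, q^n = 177147, Hamming bound = 729, |C| = 250 ≤ bound (satisfied).

Step 1: Compute V_q(n, t) = Σ_{j=0}^2 C(n, j) (q−1)^j.
  j = 0: C(11,0)·(2)^0 = 1·1 = 1.
  j = 1: C(11,1)·(2)^1 = 11·2 = 22.
  j = 2: C(11,2)·(2)^2 = 55·4 = 220.
  V_q(n, t) = 1 + 22 + 220 = 243.
Step 2: q^n = 3^11 = 177147.
Step 3: Hamming bound ⌊q^n / V_q(n,t)⌋ = ⌊177147/243⌋ = 729.
Step 4: Compare |C| = 250 to 729: satisfied.
The claimed |C| lies below the Hamming bound.


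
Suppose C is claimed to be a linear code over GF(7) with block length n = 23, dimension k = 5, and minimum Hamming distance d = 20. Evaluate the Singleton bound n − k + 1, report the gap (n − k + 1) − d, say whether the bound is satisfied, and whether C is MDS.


Singleton RHS = n − k + 1 = 19, slack = -1, bound violated (no such code; not MDS).

Singleton bound: d ≤ n − k + 1.
Here n = 23, k = 5, so n − k + 1 = 19.
Given d = 20, check d ≤ 19: NO.
Slack = (n − k + 1) − d = -1.
The slack is negative: d = 20 exceeds n − k + 1 = 19 by 1, so the Singleton bound is violated and no linear [23, 5, 20]_7 code can exist. In particular it is not MDS (MDS requires d = n − k + 1 exactly).
Description: the claimed parameters are [23, 5, 20]_7; such a code would be impossible (violates the Singleton bound).


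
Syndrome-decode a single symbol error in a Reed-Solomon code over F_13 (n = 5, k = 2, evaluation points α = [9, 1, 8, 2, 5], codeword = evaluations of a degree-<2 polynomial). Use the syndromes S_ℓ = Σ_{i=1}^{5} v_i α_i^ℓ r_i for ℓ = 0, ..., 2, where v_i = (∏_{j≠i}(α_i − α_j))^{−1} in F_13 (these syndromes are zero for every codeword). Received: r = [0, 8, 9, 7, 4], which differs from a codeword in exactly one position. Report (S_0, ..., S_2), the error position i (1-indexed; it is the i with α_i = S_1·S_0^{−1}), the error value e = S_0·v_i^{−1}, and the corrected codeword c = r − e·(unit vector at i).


S = (2, 3, 11), error at position 3, error magnitude e = 8, c = [0, 8, 1, 7, 4].

Step 1: column multipliers v_i = (∏_{j≠i}(α_i − α_j))^{−1} mod 13.
  i = 1 (α = 9): (9−1)(9−8)(9−2)(9−5) = 8·1·7·4 = 224 ≡ 3, so v_1 = 3^{−1} = 9 (mod 13).
  i = 2 (α = 1): (1−9)(1−8)(1−2)(1−5) = (−8)·(−7)·(−1)·(−4) = 224 ≡ 3, so v_2 = 3^{−1} = 9 (mod 13).
  i = 3 (α = 8): (8−9)(8−1)(8−2)(8−5) = (−1)·7·6·3 = −126 ≡ 4, so v_3 = 4^{−1} = 10 (mod 13).
  i = 4 (α = 2): (2−9)(2−1)(2−8)(2−5) = (−7)·1·(−6)·(−3) = −126 ≡ 4, so v_4 = 4^{−1} = 10 (mod 13).
  i = 5 (α = 5): (5−9)(5−1)(5−8)(5−2) = (−4)·4·(−3)·3 = 144 ≡ 1, so v_5 = 1^{−1} = 1 (mod 13).
  v = [9, 9, 10, 10, 1].
Step 2: syndromes of r = [0, 8, 9, 7, 4] (all sums mod 13).
  S_0 = Σ v_i r_i = 9·0 + 9·8 + 10·9 + 10·7 + 1·4 = 236 ≡ 2.
  S_1 = Σ v_i α_i r_i = 9·9·0 + 9·1·8 + 10·8·9 + 10·2·7 + 1·5·4 = 952 ≡ 3.
  α_i^2 mod 13 = [3, 1, 12, 4, 12].
  S_2 = Σ v_i α_i^2 r_i = 9·3·0 + 9·1·8 + 10·12·9 + 10·4·7 + 1·12·4 = 1480 ≡ 11.
  S = (2, 3, 11) ≠ 0, so r is not a codeword (an error is present).
Step 3: locate the error. For a single error e at position i, S_ℓ = v_i·e·α_i^ℓ, so α_err = S_1/S_0.
  S_0^{−1} = 2^{−1} = 7 (mod 13), so α_err = 3·7 = 21 ≡ 8 = α_3. Error position i = 3.
  Consistency check: S_2/S_1 = 11·9 = 99 ≡ 8 = α_err ✓ (single-error assumption holds).
Step 4: error magnitude e = S_0/v_3 = S_0·∏_{j≠3}(α_3 − α_j) = 2·4 = 8 ≡ 8 (mod 13).
Step 5: correct position 3: c_3 = r_3 − e = 9 − 8 ≡ 1 (mod 13). Hence c = [0, 8, 1, 7, 4].
  Check: interpolating c through the α_i gives m(x) = 9 + 12·x (degree < 2) with m(α_i) = c_i for every i, so c is indeed a codeword.


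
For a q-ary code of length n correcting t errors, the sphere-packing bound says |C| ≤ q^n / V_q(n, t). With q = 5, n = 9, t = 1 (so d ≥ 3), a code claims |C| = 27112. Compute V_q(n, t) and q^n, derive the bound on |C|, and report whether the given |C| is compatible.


V_q(n, t) = 37, q^n = 1953125, Hamming bound = 52787, |C| = 27112 ≤ bound (satisfied).

Step 1: Compute V_q(n, t) = Σ_{j=0}^1 C(n, j) (q−1)^j.
  j = 0: C(9,0)·(4)^0 = 1·1 = 1.
  j = 1: C(9,1)·(4)^1 = 9·4 = 36.
  V_q(n, t) = 1 + 36 = 37.
Step 2: q^n = 5^9 = 1953125.
Step 3: Hamming bound ⌊q^n / V_q(n,t)⌋ = ⌊1953125/37⌋ = 52787.
Step 4: Compare |C| = 27112 to 52787: satisfied.
The claimed |C| lies below the Hamming bound.


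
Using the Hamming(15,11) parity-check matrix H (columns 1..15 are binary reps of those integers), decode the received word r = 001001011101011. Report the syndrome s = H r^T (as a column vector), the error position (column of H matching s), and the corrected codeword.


s = (0, 0, 1, 1)^T, error position = 3, corrected codeword c = 000001011101011

Compute s = H r^T mod 2 one row at a time:
  s_1 = 1 + 1 + 1 + 0 + 1 + 0 + 1 + 1 = 6 ≡ 0 (mod 2).
  s_2 = 0 + 0 + 1 + 0 + 1 + 0 + 1 + 1 = 4 ≡ 0 (mod 2).
  s_3 = 0 + 1 + 1 + 0 + 1 + 0 + 1 + 1 = 5 ≡ 1 (mod 2).
  s_4 = 0 + 1 + 0 + 0 + 1 + 0 + 0 + 1 = 3 ≡ 1 (mod 2).
s = (0, 0, 1, 1)^T — this equals column 3 of H (binary 0011), so error is at position 3.
Correct: flip bit 3 of r = 001001011101011 to get c = 000001011101011.


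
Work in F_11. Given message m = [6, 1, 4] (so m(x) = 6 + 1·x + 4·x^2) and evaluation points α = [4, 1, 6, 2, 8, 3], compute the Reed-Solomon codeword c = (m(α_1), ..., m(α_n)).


c = [8, 0, 2, 2, 6, 1]

Message polynomial: m(x) = 6 + 1·x + 4·x^2 (mod 11).
For each evaluation point α_i, compute m(α_i) mod 11:
  α_1 = 4: Horner steps 4 → 6 → 8, so m(4) = 8.
  α_2 = 1: Horner steps 4 → 5 → 0, so m(1) = 0.
  α_3 = 6: Horner steps 4 → 3 → 2, so m(6) = 2.
  α_4 = 2: Horner steps 4 → 9 → 2, so m(2) = 2.
  α_5 = 8: Horner steps 4 → 0 → 6, so m(8) = 6.
  α_6 = 3: Horner steps 4 → 2 → 1, so m(3) = 1.
Codeword c = [8, 0, 2, 2, 6, 1] ∈ F_11^6.


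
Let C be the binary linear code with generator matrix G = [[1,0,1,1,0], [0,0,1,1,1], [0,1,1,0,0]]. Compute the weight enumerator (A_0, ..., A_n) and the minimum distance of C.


Weight distribution: A_0 = 1, A_2 = 2, A_3 = 4, A_4 = 1. Minimum distance d = 2.

Enumerate all 2^3 = 8 messages m ∈ F_2^3.
For each, compute codeword c = mG in F_2^5, then tally its weight.
  m = 000 → c = 00000, weight = 0.
  m = 100 → c = 10110, weight = 3.
  m = 010 → c = 00111, weight = 3.
  m = 110 → c = 10001, weight = 2.
  m = 001 → c = 01100, weight = 2.
  m = 101 → c = 11010, weight = 3.
  m = 011 → c = 01011, weight = 3.
  m = 111 → c = 11101, weight = 4.
Tally weights:
  weight 0: 1 codewords.
  weight 2: 2 codewords.
  weight 3: 4 codewords.
  weight 4: 1 codewords.
Minimum distance d = smallest w > 0 with A_w > 0 = 2.
Sanity: Σ A_w = 8 = 2^3 = 8 ✓.


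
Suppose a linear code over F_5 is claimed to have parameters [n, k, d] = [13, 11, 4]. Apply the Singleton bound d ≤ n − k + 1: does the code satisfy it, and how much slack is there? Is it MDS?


Singleton RHS = n − k + 1 = 3, slack = -1, bound violated (no such code; not MDS).

Singleton bound: d ≤ n − k + 1.
Here n = 13, k = 11, so n − k + 1 = 3.
Given d = 4, check d ≤ 3: NO.
Slack = (n − k + 1) − d = -1.
The slack is negative: d = 4 exceeds n − k + 1 = 3 by 1, so the Singleton bound is violated and no linear [13, 11, 4]_5 code can exist. In particular it is not MDS (MDS requires d = n − k + 1 exactly).
Description: the claimed parameters are [13, 11, 4]_5; such a code would be impossible (violates the Singleton bound).


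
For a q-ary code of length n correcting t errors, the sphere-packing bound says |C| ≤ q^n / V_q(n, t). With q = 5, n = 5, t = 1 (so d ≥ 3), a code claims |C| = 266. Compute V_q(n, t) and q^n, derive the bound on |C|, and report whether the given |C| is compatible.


V_q(n, t) = 21, q^n = 3125, Hamming bound = 148, |C| = 266 > bound (violated).

Step 1: Compute V_q(n, t) = Σ_{j=0}^1 C(n, j) (q−1)^j.
  j = 0: C(5,0)·(4)^0 = 1·1 = 1.
  j = 1: C(5,1)·(4)^1 = 5·4 = 20.
  V_q(n, t) = 1 + 20 = 21.
Step 2: q^n = 5^5 = 3125.
Step 3: Hamming bound ⌊q^n / V_q(n,t)⌋ = ⌊3125/21⌋ = 148.
Step 4: Compare |C| = 266 to 148: violated.
The claimed |C| lies above the Hamming bound, so no 5-ary code of length 5 with d ≥ 3 can have 266 codewords.


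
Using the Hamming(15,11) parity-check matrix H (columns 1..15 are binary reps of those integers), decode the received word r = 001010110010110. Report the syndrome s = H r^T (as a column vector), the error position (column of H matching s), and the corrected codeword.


s = (0, 0, 0, 1)^T, error position = 1, corrected codeword c = 101010110010110

Compute s = H r^T mod 2 one row at a time:
  s_1 = 1 + 0 + 0 + 1 + 0 + 1 + 1 + 0 = 4 ≡ 0 (mod 2).
  s_2 = 0 + 1 + 0 + 1 + 0 + 1 + 1 + 0 = 4 ≡ 0 (mod 2).
  s_3 = 0 + 1 + 0 + 1 + 0 + 1 + 1 + 0 = 4 ≡ 0 (mod 2).
  s_4 = 0 + 1 + 1 + 1 + 0 + 1 + 1 + 0 = 5 ≡ 1 (mod 2).
s = (0, 0, 0, 1)^T — this equals column 1 of H (binary 0001), so error is at position 1.
Correct: flip bit 1 of r = 001010110010110 to get c = 101010110010110.


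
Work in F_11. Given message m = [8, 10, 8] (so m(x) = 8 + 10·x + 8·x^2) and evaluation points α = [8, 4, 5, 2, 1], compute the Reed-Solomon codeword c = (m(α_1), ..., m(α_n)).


c = [6, 0, 5, 5, 4]

Message polynomial: m(x) = 8 + 10·x + 8·x^2 (mod 11).
For each evaluation point α_i, compute m(α_i) mod 11:
  α_1 = 8: Horner steps 8 → 8 → 6, so m(8) = 6.
  α_2 = 4: Horner steps 8 → 9 → 0, so m(4) = 0.
  α_3 = 5: Horner steps 8 → 6 → 5, so m(5) = 5.
  α_4 = 2: Horner steps 8 → 4 → 5, so m(2) = 5.
  α_5 = 1: Horner steps 8 → 7 → 4, so m(1) = 4.
Codeword c = [6, 0, 5, 5, 4] ∈ F_11^5.


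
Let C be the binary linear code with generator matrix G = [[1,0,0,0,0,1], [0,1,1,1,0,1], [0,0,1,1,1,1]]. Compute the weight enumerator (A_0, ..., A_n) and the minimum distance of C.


Weight distribution: A_0 = 1, A_2 = 2, A_4 = 5. Minimum distance d = 2.

Enumerate all 2^3 = 8 messages m ∈ F_2^3.
For each, compute codeword c = mG in F_2^6, then tally its weight.
  m = 000 → c = 000000, weight = 0.
  m = 100 → c = 100001, weight = 2.
  m = 010 → c = 011101, weight = 4.
  m = 110 → c = 111100, weight = 4.
  m = 001 → c = 001111, weight = 4.
  m = 101 → c = 101110, weight = 4.
  m = 011 → c = 010010, weight = 2.
  m = 111 → c = 110011, weight = 4.
Tally weights:
  weight 0: 1 codewords.
  weight 2: 2 codewords.
  weight 4: 5 codewords.
Minimum distance d = smallest w > 0 with A_w > 0 = 2.
Sanity: Σ A_w = 8 = 2^3 = 8 ✓.


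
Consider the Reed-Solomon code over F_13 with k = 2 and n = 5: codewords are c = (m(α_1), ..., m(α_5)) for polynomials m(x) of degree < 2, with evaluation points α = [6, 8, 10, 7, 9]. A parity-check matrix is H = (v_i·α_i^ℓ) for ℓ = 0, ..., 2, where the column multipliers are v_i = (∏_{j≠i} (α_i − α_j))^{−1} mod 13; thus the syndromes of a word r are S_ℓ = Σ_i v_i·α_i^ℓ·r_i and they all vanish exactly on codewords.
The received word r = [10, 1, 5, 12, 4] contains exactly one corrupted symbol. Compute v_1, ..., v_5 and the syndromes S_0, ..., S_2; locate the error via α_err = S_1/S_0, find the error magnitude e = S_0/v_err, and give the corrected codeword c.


S = (2, 5, 6), error at position 5, error magnitude e = 1, c = [10, 1, 5, 12, 3].

Step 1: column multipliers v_i = (∏_{j≠i}(α_i − α_j))^{−1} mod 13.
  i = 1 (α = 6): (6−8)(6−10)(6−7)(6−9) = (−2)·(−4)·(−1)·(−3) = 24 ≡ 11, so v_1 = 11^{−1} = 6 (mod 13).
  i = 2 (α = 8): (8−6)(8−10)(8−7)(8−9) = 2·(−2)·1·(−1) = 4 ≡ 4, so v_2 = 4^{−1} = 10 (mod 13).
  i = 3 (α = 10): (10−6)(10−8)(10−7)(10−9) = 4·2·3·1 = 24 ≡ 11, so v_3 = 11^{−1} = 6 (mod 13).
  i = 4 (α = 7): (7−6)(7−8)(7−10)(7−9) = 1·(−1)·(−3)·(−2) = −6 ≡ 7, so v_4 = 7^{−1} = 2 (mod 13).
  i = 5 (α = 9): (9−6)(9−8)(9−10)(9−7) = 3·1·(−1)·2 = −6 ≡ 7, so v_5 = 7^{−1} = 2 (mod 13).
  v = [6, 10, 6, 2, 2].
Step 2: syndromes of r = [10, 1, 5, 12, 4] (all sums mod 13).
  S_0 = Σ v_i r_i = 6·10 + 10·1 + 6·5 + 2·12 + 2·4 = 132 ≡ 2.
  S_1 = Σ v_i α_i r_i = 6·6·10 + 10·8·1 + 6·10·5 + 2·7·12 + 2·9·4 = 980 ≡ 5.
  α_i^2 mod 13 = [10, 12, 9, 10, 3].
  S_2 = Σ v_i α_i^2 r_i = 6·10·10 + 10·12·1 + 6·9·5 + 2·10·12 + 2·3·4 = 1254 ≡ 6.
  S = (2, 5, 6) ≠ 0, so r is not a codeword (an error is present).
Step 3: locate the error. For a single error e at position i, S_ℓ = v_i·e·α_i^ℓ, so α_err = S_1/S_0.
  S_0^{−1} = 2^{−1} = 7 (mod 13), so α_err = 5·7 = 35 ≡ 9 = α_5. Error position i = 5.
  Consistency check: S_2/S_1 = 6·8 = 48 ≡ 9 = α_err ✓ (single-error assumption holds).
Step 4: error magnitude e = S_0/v_5 = S_0·∏_{j≠5}(α_5 − α_j) = 2·7 = 14 ≡ 1 (mod 13).
Step 5: correct position 5: c_5 = r_5 − e = 4 − 1 ≡ 3 (mod 13). Hence c = [10, 1, 5, 12, 3].
  Check: interpolating c through the α_i gives m(x) = 11 + 2·x (degree < 2) with m(α_i) = c_i for every i, so c is indeed a codeword.


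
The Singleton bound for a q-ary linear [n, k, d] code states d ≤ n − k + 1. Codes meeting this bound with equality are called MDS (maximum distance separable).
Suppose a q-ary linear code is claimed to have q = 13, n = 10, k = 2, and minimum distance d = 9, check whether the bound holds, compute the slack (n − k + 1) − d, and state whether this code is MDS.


Singleton RHS = n − k + 1 = 9, slack = 0, bound satisfied, MDS.

Singleton bound: d ≤ n − k + 1.
Here n = 10, k = 2, so n − k + 1 = 9.
Given d = 9, check d ≤ 9: YES.
Slack = (n − k + 1) − d = 0.
The code is MDS (slack = 0).
Description: the claimed parameters are [10, 2, 9]_13; such a code would be MDS (meets Singleton bound).


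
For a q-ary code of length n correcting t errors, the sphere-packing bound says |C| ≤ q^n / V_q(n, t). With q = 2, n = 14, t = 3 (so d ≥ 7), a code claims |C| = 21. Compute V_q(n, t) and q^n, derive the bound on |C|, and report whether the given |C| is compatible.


V_q(n, t) = 470, q^n = 16384, Hamming bound = 34, |C| = 21 ≤ bound (satisfied).

Step 1: Compute V_q(n, t) = Σ_{j=0}^3 C(n, j) (q−1)^j.
  j = 0: C(14,0)·(1)^0 = 1·1 = 1.
  j = 1: C(14,1)·(1)^1 = 14·1 = 14.
  j = 2: C(14,2)·(1)^2 = 91·1 = 91.
  j = 3: C(14,3)·(1)^3 = 364·1 = 364.
  V_q(n, t) = 1 + 14 + 91 + 364 = 470.
Step 2: q^n = 2^14 = 16384.
Step 3: Hamming bound ⌊q^n / V_q(n,t)⌋ = ⌊16384/470⌋ = 34.
Step 4: Compare |C| = 21 to 34: satisfied.
The claimed |C| lies below the Hamming bound.


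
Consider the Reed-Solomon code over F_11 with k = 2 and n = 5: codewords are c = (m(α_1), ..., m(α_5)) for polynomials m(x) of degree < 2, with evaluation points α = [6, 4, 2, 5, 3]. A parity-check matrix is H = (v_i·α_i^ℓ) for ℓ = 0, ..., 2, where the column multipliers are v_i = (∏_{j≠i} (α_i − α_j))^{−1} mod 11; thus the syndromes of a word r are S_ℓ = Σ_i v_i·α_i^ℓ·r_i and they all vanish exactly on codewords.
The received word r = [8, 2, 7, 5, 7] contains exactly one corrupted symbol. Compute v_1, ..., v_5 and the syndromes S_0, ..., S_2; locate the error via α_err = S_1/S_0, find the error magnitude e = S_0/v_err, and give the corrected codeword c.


S = (6, 7, 10), error at position 5, error magnitude e = 8, c = [8, 2, 7, 5, 10].

Step 1: column multipliers v_i = (∏_{j≠i}(α_i − α_j))^{−1} mod 11.
  i = 1 (α = 6): (6−4)(6−2)(6−5)(6−3) = 2·4·1·3 = 24 ≡ 2, so v_1 = 2^{−1} = 6 (mod 11).
  i = 2 (α = 4): (4−6)(4−2)(4−5)(4−3) = (−2)·2·(−1)·1 = 4 ≡ 4, so v_2 = 4^{−1} = 3 (mod 11).
  i = 3 (α = 2): (2−6)(2−4)(2−5)(2−3) = (−4)·(−2)·(−3)·(−1) = 24 ≡ 2, so v_3 = 2^{−1} = 6 (mod 11).
  i = 4 (α = 5): (5−6)(5−4)(5−2)(5−3) = (−1)·1·3·2 = −6 ≡ 5, so v_4 = 5^{−1} = 9 (mod 11).
  i = 5 (α = 3): (3−6)(3−4)(3−2)(3−5) = (−3)·(−1)·1·(−2) = −6 ≡ 5, so v_5 = 5^{−1} = 9 (mod 11).
  v = [6, 3, 6, 9, 9].
Step 2: syndromes of r = [8, 2, 7, 5, 7] (all sums mod 11).
  S_0 = Σ v_i r_i = 6·8 + 3·2 + 6·7 + 9·5 + 9·7 = 204 ≡ 6.
  S_1 = Σ v_i α_i r_i = 6·6·8 + 3·4·2 + 6·2·7 + 9·5·5 + 9·3·7 = 810 ≡ 7.
  α_i^2 mod 11 = [3, 5, 4, 3, 9].
  S_2 = Σ v_i α_i^2 r_i = 6·3·8 + 3·5·2 + 6·4·7 + 9·3·5 + 9·9·7 = 1044 ≡ 10.
  S = (6, 7, 10) ≠ 0, so r is not a codeword (an error is present).
Step 3: locate the error. For a single error e at position i, S_ℓ = v_i·e·α_i^ℓ, so α_err = S_1/S_0.
  S_0^{−1} = 6^{−1} = 2 (mod 11), so α_err = 7·2 = 14 ≡ 3 = α_5. Error position i = 5.
  Consistency check: S_2/S_1 = 10·8 = 80 ≡ 3 = α_err ✓ (single-error assumption holds).
Step 4: error magnitude e = S_0/v_5 = S_0·∏_{j≠5}(α_5 − α_j) = 6·5 = 30 ≡ 8 (mod 11).
Step 5: correct position 5: c_5 = r_5 − e = 7 − 8 ≡ 10 (mod 11). Hence c = [8, 2, 7, 5, 10].
  Check: interpolating c through the α_i gives m(x) = 1 + 3·x (degree < 2) with m(α_i) = c_i for every i, so c is indeed a codeword.


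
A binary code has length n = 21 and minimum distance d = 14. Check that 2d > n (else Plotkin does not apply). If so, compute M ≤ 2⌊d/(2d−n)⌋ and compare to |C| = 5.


Plotkin bound M ≤ 4; given |C| = 5 > bound (violated).

Check applicability: 2d = 28, n = 21.
2d − n = 7 > 0, so Plotkin applies.
Compute d/(2d−n) = 14/7 ≈ 2.0000.
⌊d/(2d−n)⌋ = 2.
Plotkin bound: M ≤ 2·2 = 4.
Given |C| = 5, check: VIOLATED.
This |C| is above the Plotkin bound, so no binary code with n = 21, d = 14 and 5 codewords exists.


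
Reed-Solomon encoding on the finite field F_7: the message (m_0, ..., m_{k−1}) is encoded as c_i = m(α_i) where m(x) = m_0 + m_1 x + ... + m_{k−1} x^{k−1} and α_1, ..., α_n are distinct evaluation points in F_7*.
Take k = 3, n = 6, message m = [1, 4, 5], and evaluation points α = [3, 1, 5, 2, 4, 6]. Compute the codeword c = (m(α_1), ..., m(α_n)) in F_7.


c = [2, 3, 6, 1, 6, 2]

Message polynomial: m(x) = 1 + 4·x + 5·x^2 (mod 7).
For each evaluation point α_i, compute m(α_i) mod 7:
  α_1 = 3: Horner steps 5 → 5 → 2, so m(3) = 2.
  α_2 = 1: Horner steps 5 → 2 → 3, so m(1) = 3.
  α_3 = 5: Horner steps 5 → 1 → 6, so m(5) = 6.
  α_4 = 2: Horner steps 5 → 0 → 1, so m(2) = 1.
  α_5 = 4: Horner steps 5 → 3 → 6, so m(4) = 6.
  α_6 = 6: Horner steps 5 → 6 → 2, so m(6) = 2.
Codeword c = [2, 3, 6, 1, 6, 2] ∈ F_7^6.


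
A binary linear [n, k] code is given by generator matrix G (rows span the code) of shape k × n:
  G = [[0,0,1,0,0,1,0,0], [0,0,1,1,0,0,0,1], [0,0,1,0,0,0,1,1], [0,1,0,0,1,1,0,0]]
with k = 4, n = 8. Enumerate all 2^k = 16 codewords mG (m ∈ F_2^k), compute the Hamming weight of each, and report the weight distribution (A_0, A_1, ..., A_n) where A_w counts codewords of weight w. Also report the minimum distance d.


Weight distribution: A_0 = 1, A_2 = 2, A_3 = 6, A_4 = 3, A_5 = 2, A_6 = 2. Minimum distance d = 2.

Enumerate all 2^4 = 16 messages m ∈ F_2^4.
For each, compute codeword c = mG in F_2^8, then tally its weight.
  m = 0000 → c = 00000000, weight = 0.
  m = 1000 → c = 00100100, weight = 2.
  m = 0100 → c = 00110001, weight = 3.
  m = 1100 → c = 00010101, weight = 3.
  m = 0010 → c = 00100011, weight = 3.
  m = 1010 → c = 00000111, weight = 3.
  m = 0110 → c = 00010010, weight = 2.
  m = 1110 → c = 00110110, weight = 4.
  m = 0001 → c = 01001100, weight = 3.
  m = 1001 → c = 01101000, weight = 3.
  m = 0101 → c = 01111101, weight = 6.
  m = 1101 → c = 01011001, weight = 4.
  m = 0011 → c = 01101111, weight = 6.
  m = 1011 → c = 01001011, weight = 4.
  m = 0111 → c = 01011110, weight = 5.
  m = 1111 → c = 01111010, weight = 5.
Tally weights:
  weight 0: 1 codewords.
  weight 2: 2 codewords.
  weight 3: 6 codewords.
  weight 4: 3 codewords.
  weight 5: 2 codewords.
  weight 6: 2 codewords.
Minimum distance d = smallest w > 0 with A_w > 0 = 2.
Sanity: Σ A_w = 16 = 2^4 = 16 ✓.


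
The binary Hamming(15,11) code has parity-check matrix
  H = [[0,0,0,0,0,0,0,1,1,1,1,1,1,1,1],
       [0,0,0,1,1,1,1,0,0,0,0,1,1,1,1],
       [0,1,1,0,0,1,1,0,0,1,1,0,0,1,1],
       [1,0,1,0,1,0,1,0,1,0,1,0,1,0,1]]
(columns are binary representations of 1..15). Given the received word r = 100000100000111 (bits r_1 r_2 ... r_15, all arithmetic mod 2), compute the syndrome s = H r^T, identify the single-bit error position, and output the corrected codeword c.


s = (1, 0, 1, 0)^T, error position = 10, corrected codeword c = 100000100100111

Compute s = H r^T mod 2 one row at a time:
  s_1 = 0 + 0 + 0 + 0 + 0 + 1 + 1 + 1 = 3 ≡ 1 (mod 2).
  s_2 = 0 + 0 + 0 + 1 + 0 + 1 + 1 + 1 = 4 ≡ 0 (mod 2).
  s_3 = 0 + 0 + 0 + 1 + 0 + 0 + 1 + 1 = 3 ≡ 1 (mod 2).
  s_4 = 1 + 0 + 0 + 1 + 0 + 0 + 1 + 1 = 4 ≡ 0 (mod 2).
s = (1, 0, 1, 0)^T — this equals column 10 of H (binary 1010), so error is at position 10.
Correct: flip bit 10 of r = 100000100000111 to get c = 100000100100111.


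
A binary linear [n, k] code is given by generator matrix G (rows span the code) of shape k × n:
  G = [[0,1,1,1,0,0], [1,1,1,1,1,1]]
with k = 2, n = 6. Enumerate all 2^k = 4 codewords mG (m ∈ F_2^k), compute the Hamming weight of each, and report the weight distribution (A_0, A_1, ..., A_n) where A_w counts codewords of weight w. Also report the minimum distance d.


Weight distribution: A_0 = 1, A_3 = 2, A_6 = 1. Minimum distance d = 3.

Enumerate all 2^2 = 4 messages m ∈ F_2^2.
For each, compute codeword c = mG in F_2^6, then tally its weight.
  m = 00 → c = 000000, weight = 0.
  m = 10 → c = 011100, weight = 3.
  m = 01 → c = 111111, weight = 6.
  m = 11 → c = 100011, weight = 3.
Tally weights:
  weight 0: 1 codewords.
  weight 3: 2 codewords.
  weight 6: 1 codewords.
Minimum distance d = smallest w > 0 with A_w > 0 = 3.
Sanity: Σ A_w = 4 = 2^2 = 4 ✓.


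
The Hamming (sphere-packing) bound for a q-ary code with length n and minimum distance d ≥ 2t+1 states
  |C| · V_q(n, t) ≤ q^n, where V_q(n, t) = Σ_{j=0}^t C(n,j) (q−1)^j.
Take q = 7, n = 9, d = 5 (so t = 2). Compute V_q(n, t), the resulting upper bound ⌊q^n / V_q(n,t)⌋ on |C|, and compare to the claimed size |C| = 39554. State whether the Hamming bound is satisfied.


V_q(n, t) = 1351, q^n = 40353607, Hamming bound = 29869, |C| = 39554 > bound (violated).

Step 1: Compute V_q(n, t) = Σ_{j=0}^2 C(n, j) (q−1)^j.
  j = 0: C(9,0)·(6)^0 = 1·1 = 1.
  j = 1: C(9,1)·(6)^1 = 9·6 = 54.
  j = 2: C(9,2)·(6)^2 = 36·36 = 1296.
  V_q(n, t) = 1 + 54 + 1296 = 1351.
Step 2: q^n = 7^9 = 40353607.
Step 3: Hamming bound ⌊q^n / V_q(n,t)⌋ = ⌊40353607/1351⌋ = 29869.
Step 4: Compare |C| = 39554 to 29869: violated.
The claimed |C| lies above the Hamming bound, so no 7-ary code of length 9 with d ≥ 5 can have 39554 codewords.


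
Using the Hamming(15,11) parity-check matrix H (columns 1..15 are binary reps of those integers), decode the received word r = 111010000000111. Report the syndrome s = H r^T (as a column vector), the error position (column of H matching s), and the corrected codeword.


s = (1, 0, 0, 1)^T, error position = 9, corrected codeword c = 111010001000111

Compute s = H r^T mod 2 one row at a time:
  s_1 = 0 + 0 + 0 + 0 + 0 + 1 + 1 + 1 = 3 ≡ 1 (mod 2).
  s_2 = 0 + 1 + 0 + 0 + 0 + 1 + 1 + 1 = 4 ≡ 0 (mod 2).
  s_3 = 1 + 1 + 0 + 0 + 0 + 0 + 1 + 1 = 4 ≡ 0 (mod 2).
  s_4 = 1 + 1 + 1 + 0 + 0 + 0 + 1 + 1 = 5 ≡ 1 (mod 2).
s = (1, 0, 0, 1)^T — this equals column 9 of H (binary 1001), so error is at position 9.
Correct: flip bit 9 of r = 111010000000111 to get c = 111010001000111.


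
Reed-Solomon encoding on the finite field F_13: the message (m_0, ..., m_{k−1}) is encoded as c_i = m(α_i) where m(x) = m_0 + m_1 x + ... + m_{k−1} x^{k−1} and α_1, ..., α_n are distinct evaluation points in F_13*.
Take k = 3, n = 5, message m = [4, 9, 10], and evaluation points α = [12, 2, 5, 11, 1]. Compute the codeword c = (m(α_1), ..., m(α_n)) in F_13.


c = [5, 10, 0, 0, 10]

Message polynomial: m(x) = 4 + 9·x + 10·x^2 (mod 13).
For each evaluation point α_i, compute m(α_i) mod 13:
  α_1 = 12: Horner steps 10 → 12 → 5, so m(12) = 5.
  α_2 = 2: Horner steps 10 → 3 → 10, so m(2) = 10.
  α_3 = 5: Horner steps 10 → 7 → 0, so m(5) = 0.
  α_4 = 11: Horner steps 10 → 2 → 0, so m(11) = 0.
  α_5 = 1: Horner steps 10 → 6 → 10, so m(1) = 10.
Codeword c = [5, 10, 0, 0, 10] ∈ F_13^5.


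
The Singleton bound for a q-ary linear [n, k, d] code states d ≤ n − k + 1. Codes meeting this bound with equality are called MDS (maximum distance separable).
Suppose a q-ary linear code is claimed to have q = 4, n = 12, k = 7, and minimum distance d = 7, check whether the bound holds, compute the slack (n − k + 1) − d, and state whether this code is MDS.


Singleton RHS = n − k + 1 = 6, slack = -1, bound violated (no such code; not MDS).

Singleton bound: d ≤ n − k + 1.
Here n = 12, k = 7, so n − k + 1 = 6.
Given d = 7, check d ≤ 6: NO.
Slack = (n − k + 1) − d = -1.
The slack is negative: d = 7 exceeds n − k + 1 = 6 by 1, so the Singleton bound is violated and no linear [12, 7, 7]_4 code can exist. In particular it is not MDS (MDS requires d = n − k + 1 exactly).
Description: the claimed parameters are [12, 7, 7]_4; such a code would be impossible (violates the Singleton bound).


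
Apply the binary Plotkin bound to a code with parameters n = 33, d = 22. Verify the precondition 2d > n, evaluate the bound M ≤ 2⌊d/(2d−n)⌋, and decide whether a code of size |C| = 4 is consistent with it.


Plotkin bound M ≤ 4; given |C| = 4 ≤ bound (satisfied).

Check applicability: 2d = 44, n = 33.
2d − n = 11 > 0, so Plotkin applies.
Compute d/(2d−n) = 22/11 ≈ 2.0000.
⌊d/(2d−n)⌋ = 2.
Plotkin bound: M ≤ 2·2 = 4.
Given |C| = 4, check: satisfied.
This |C| is at the Plotkin bound.


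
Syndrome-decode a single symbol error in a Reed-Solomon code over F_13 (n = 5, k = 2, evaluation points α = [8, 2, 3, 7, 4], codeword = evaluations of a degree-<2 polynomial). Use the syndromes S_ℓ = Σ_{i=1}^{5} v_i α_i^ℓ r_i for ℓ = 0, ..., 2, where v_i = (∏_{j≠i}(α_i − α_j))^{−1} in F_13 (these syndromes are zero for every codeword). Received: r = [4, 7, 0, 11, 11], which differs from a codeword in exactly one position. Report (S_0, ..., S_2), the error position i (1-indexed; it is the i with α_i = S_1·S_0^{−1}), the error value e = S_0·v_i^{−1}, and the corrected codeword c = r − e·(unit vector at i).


S = (4, 3, 12), error at position 5, error magnitude e = 5, c = [4, 7, 0, 11, 6].

Step 1: column multipliers v_i = (∏_{j≠i}(α_i − α_j))^{−1} mod 13.
  i = 1 (α = 8): (8−2)(8−3)(8−7)(8−4) = 6·5·1·4 = 120 ≡ 3, so v_1 = 3^{−1} = 9 (mod 13).
  i = 2 (α = 2): (2−8)(2−3)(2−7)(2−4) = (−6)·(−1)·(−5)·(−2) = 60 ≡ 8, so v_2 = 8^{−1} = 5 (mod 13).
  i = 3 (α = 3): (3−8)(3−2)(3−7)(3−4) = (−5)·1·(−4)·(−1) = −20 ≡ 6, so v_3 = 6^{−1} = 11 (mod 13).
  i = 4 (α = 7): (7−8)(7−2)(7−3)(7−4) = (−1)·5·4·3 = −60 ≡ 5, so v_4 = 5^{−1} = 8 (mod 13).
  i = 5 (α = 4): (4−8)(4−2)(4−3)(4−7) = (−4)·2·1·(−3) = 24 ≡ 11, so v_5 = 11^{−1} = 6 (mod 13).
  v = [9, 5, 11, 8, 6].
Step 2: syndromes of r = [4, 7, 0, 11, 11] (all sums mod 13).
  S_0 = Σ v_i r_i = 9·4 + 5·7 + 11·0 + 8·11 + 6·11 = 225 ≡ 4.
  S_1 = Σ v_i α_i r_i = 9·8·4 + 5·2·7 + 11·3·0 + 8·7·11 + 6·4·11 = 1238 ≡ 3.
  α_i^2 mod 13 = [12, 4, 9, 10, 3].
  S_2 = Σ v_i α_i^2 r_i = 9·12·4 + 5·4·7 + 11·9·0 + 8·10·11 + 6·3·11 = 1650 ≡ 12.
  S = (4, 3, 12) ≠ 0, so r is not a codeword (an error is present).
Step 3: locate the error. For a single error e at position i, S_ℓ = v_i·e·α_i^ℓ, so α_err = S_1/S_0.
  S_0^{−1} = 4^{−1} = 10 (mod 13), so α_err = 3·10 = 30 ≡ 4 = α_5. Error position i = 5.
  Consistency check: S_2/S_1 = 12·9 = 108 ≡ 4 = α_err ✓ (single-error assumption holds).
Step 4: error magnitude e = S_0/v_5 = S_0·∏_{j≠5}(α_5 − α_j) = 4·11 = 44 ≡ 5 (mod 13).
Step 5: correct position 5: c_5 = r_5 − e = 11 − 5 ≡ 6 (mod 13). Hence c = [4, 7, 0, 11, 6].
  Check: interpolating c through the α_i gives m(x) = 8 + 6·x (degree < 2) with m(α_i) = c_i for every i, so c is indeed a codeword.


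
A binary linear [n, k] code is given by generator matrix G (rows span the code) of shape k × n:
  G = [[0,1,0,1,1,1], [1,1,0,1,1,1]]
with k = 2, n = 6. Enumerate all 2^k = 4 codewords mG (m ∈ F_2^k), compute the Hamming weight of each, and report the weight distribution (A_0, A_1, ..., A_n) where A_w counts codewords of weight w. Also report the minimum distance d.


Weight distribution: A_0 = 1, A_1 = 1, A_4 = 1, A_5 = 1. Minimum distance d = 1.

Enumerate all 2^2 = 4 messages m ∈ F_2^2.
For each, compute codeword c = mG in F_2^6, then tally its weight.
  m = 00 → c = 000000, weight = 0.
  m = 10 → c = 010111, weight = 4.
  m = 01 → c = 110111, weight = 5.
  m = 11 → c = 100000, weight = 1.
Tally weights:
  weight 0: 1 codewords.
  weight 1: 1 codewords.
  weight 4: 1 codewords.
  weight 5: 1 codewords.
Minimum distance d = smallest w > 0 with A_w > 0 = 1.
Sanity: Σ A_w = 4 = 2^2 = 4 ✓.
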